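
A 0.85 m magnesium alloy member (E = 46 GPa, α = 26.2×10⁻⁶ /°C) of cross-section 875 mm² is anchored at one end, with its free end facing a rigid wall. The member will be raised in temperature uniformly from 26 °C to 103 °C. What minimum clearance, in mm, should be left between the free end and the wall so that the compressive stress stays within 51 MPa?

g ≈ 0.772 mm

Free expansion if unrestrained: δ_free = αΔT L = 26.2×10⁻⁶ × 77 × 850 = 1.715 mm.
A stress of 51 MPa corresponds to the wall pushing the member back by σL/E = 51×850/(46×10³) = 0.9424 mm.
So the gap has to take up the difference, g_min = δ_free − σL/E = 1.715 − 0.9424 = 0.7724 mm.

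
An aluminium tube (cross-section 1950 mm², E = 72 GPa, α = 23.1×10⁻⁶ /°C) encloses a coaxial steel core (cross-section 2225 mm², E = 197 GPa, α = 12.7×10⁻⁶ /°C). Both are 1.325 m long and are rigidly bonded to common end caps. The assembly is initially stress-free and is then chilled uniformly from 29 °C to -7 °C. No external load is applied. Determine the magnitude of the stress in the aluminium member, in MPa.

σ ≈ 20.4 MPa (tensile)

Both members must finish at the same length. With the larger α, the aluminium tends to over-contract; the plates restrain it, putting the aluminium in tension and the steel in compression. With no external load the two internal forces are equal and opposite, magnitude P.
Equating the net (thermal + elastic) strains gives |α₁ − α₂|·ΔT = P·[1/(A₁E₁) + 1/(A₂E₂)].
|α₁ − α₂|·ΔT = 10.4×10⁻⁶ × 36 = 0.0003744.
1/(A₁E₁) + 1/(A₂E₂) = 1/(1950×72×10³) + 1/(2225×197×10³) = 9.404×10⁻⁹ N⁻¹.
P = 0.0003744 / 9.404×10⁻⁹ = 39810 N = 39.81 kN.
σ_{aluminium} = P/A₁ = 39810/1950 = 20.42 MPa, tensile.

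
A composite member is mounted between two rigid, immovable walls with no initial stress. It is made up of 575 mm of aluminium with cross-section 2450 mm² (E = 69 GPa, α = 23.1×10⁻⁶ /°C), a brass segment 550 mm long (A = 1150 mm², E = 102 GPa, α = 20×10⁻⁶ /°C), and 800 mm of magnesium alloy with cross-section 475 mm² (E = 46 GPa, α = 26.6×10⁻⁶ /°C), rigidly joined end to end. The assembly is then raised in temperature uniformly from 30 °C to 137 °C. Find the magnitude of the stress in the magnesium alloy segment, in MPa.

If the supports were absent, the total length change would be Σ αᵢΔT Lᵢ = 23.1×10⁻⁶×107×575 + 20×10⁻⁶×107×550 + 26.6×10⁻⁶×107×800 = 4.875 mm.
The walls prevent any net length change, so an axial force P (same in every segment) develops. Compatibility: P · Σ Lᵢ/(AᵢEᵢ) = δ_free.
The series flexibility is Σ Lᵢ/(AᵢEᵢ) = 575/(2450×69×10³) + 550/(1150×102×10³) + 800/(475×46×10³) = 4.47×10⁻⁵ mm/N.
So P = 4.875 / 4.47×10⁻⁵ = 109.1 kN, compressive.
σ_{magnesium alloy} = P / A = 109100 / 475 = 229.6 MPa.

σ ≈ 230 MPa (compressive)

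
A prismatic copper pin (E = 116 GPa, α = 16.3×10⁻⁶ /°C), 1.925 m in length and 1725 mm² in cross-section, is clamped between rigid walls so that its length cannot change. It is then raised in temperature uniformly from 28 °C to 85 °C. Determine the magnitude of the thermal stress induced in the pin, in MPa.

σ ≈ 108 MPa (compressive)

Because both ends are immovable the net strain is zero, and the suppressed thermal strain is αΔT = 16.3×10⁻⁶ × 57 = 929.1×10⁻⁶.
Hence σ = E·αΔT = 116×10³ × 929.1×10⁻⁶ = 107.8 MPa, compressive.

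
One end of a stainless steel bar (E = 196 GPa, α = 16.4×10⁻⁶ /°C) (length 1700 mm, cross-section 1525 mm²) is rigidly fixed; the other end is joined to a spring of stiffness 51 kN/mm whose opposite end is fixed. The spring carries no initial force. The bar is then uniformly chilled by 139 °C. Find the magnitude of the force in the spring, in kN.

If the spring were absent the bar would shorten by αΔT L = 16.4×10⁻⁶ × 139 × 1700 = 3.875 mm.
Let P be the tensile force in the spring. The bar extends elastically by PL/(AE) and the spring stretches by P/k; together these equal δ_free.
So P = δ_free / [L/(AE) + 1/k] = 3.875 / [ 1700/(1525×196×10³) + 1/(51×10³) ].
P = 3.875 / 2.53×10⁻⁵ = 153200 N.

P ≈ 153 kN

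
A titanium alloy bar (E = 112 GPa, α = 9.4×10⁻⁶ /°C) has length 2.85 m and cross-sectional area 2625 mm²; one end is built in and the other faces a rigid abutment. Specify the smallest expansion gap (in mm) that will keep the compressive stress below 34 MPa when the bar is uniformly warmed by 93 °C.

g ≈ 1.63 mm

Free expansion if unrestrained: δ_free = αΔT L = 9.4×10⁻⁶ × 93 × 2850 = 2.491 mm.
At the allowable stress the elastic shortening the wall may impose is σL/E = 34 × 2850 / (112×10³) = 0.8652 mm.
So the gap has to take up the difference, g_min = δ_free − σL/E = 2.491 − 0.8652 = 1.626 mm.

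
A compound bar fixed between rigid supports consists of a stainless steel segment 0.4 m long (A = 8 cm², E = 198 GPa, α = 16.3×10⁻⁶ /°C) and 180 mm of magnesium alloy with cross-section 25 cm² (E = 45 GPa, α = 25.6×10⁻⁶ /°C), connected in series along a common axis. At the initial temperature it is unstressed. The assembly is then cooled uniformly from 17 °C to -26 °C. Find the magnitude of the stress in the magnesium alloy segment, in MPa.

With the walls removed the bar would change length by δ_free = Σ αᵢΔT Lᵢ = 16.3×10⁻⁶×43×400 + 25.6×10⁻⁶×43×180 = 0.4785 mm.
The walls prevent any net length change, so an axial force P (same in every segment) develops. Compatibility: P · Σ Lᵢ/(AᵢEᵢ) = δ_free.
Σ Lᵢ/(AᵢEᵢ) = 400/(800×198×10³) + 180/(2500×45×10³) = 4.125×10⁻⁶ mm/N.
So P = 0.4785 / 4.125×10⁻⁶ = 116 kN, tensile.
σ_{magnesium alloy} = P / A = 116000 / 2500 = 46.4 MPa.

σ ≈ 46.4 MPa (tensile)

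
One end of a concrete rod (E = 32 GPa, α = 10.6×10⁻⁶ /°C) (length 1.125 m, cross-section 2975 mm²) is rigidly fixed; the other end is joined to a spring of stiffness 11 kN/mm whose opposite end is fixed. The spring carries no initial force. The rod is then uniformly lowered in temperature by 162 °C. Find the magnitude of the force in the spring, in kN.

If the spring were absent the rod would shorten by αΔT L = 10.6×10⁻⁶ × 162 × 1125 = 1.932 mm.
With a force P in the spring, the elastic change of the rod is PL/(AE) and that of the spring is P/k; compatibility requires their sum to equal δ_free.
So P = δ_free / [L/(AE) + 1/k] = 1.932 / [ 1125/(2975×32×10³) + 1/(11×10³) ].
P = 1.932 / 0.0001027 = 18810 N.

P ≈ 18.8 kN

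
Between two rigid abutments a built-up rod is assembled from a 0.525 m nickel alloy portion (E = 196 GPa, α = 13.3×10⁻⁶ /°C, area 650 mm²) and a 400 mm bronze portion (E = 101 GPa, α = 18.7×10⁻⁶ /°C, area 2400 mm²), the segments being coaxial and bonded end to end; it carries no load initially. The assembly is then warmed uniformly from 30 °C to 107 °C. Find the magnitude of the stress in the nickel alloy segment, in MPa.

σ ≈ 297 MPa (compressive)

With the walls removed the bar would change length by δ_free = Σ αᵢΔT Lᵢ = 13.3×10⁻⁶×77×525 + 18.7×10⁻⁶×77×400 = 1.114 mm.
Since the ends are fixed, an axial force P builds up, equal in every segment, with P · Σ Lᵢ/(AᵢEᵢ) = δ_free.
The series flexibility is Σ Lᵢ/(AᵢEᵢ) = 525/(650×196×10³) + 400/(2400×101×10³) = 5.771×10⁻⁶ mm/N.
P = 1.114 / 5.771×10⁻⁶ = 193000 N = 193 kN, compressive.
σ_{nickel alloy} = P / A = 193000 / 650 = 296.9 MPa.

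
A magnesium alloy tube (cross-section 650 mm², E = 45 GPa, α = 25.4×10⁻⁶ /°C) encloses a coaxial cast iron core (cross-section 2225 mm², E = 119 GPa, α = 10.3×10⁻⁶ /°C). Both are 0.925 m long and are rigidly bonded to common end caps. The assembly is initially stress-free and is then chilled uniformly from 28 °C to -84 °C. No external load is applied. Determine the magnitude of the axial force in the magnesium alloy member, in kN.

Equilibrium of a rigid end plate with no external load gives equal and opposite internal forces ±P in the two members. Since α_{magnesium alloy} > α_{cast iron}, cooling drives the magnesium alloy into tension and the cast iron into compression.
Compatibility of the two members (thermal + elastic change equal): (α₁ − α₂)ΔT = P·[1/(A₁E₁) + 1/(A₂E₂)].
|α₁ − α₂|·ΔT = 15.1×10⁻⁶ × 112 = 0.001691.
1/(A₁E₁) + 1/(A₂E₂) = 1/(650×45×10³) + 1/(2225×119×10³) = 3.796×10⁻⁸ N⁻¹.
So P = 0.001691 / 3.796×10⁻⁸ = 44.55 kN.

P ≈ 44.5 kN (tensile in the magnesium alloy)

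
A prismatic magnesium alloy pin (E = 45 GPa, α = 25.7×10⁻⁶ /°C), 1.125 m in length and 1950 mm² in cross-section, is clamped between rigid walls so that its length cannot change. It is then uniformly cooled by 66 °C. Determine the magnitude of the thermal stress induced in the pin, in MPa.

σ ≈ 76.3 MPa (tensile)

Because both ends are immovable the net strain is zero, and the suppressed thermal strain is αΔT = 25.7×10⁻⁶ × 66 = 1696.2×10⁻⁶.
σ = EαΔT = 45×10³ × 25.7×10⁻⁶ × 66 = 76.33 MPa (tensile; the pin is trying to contract).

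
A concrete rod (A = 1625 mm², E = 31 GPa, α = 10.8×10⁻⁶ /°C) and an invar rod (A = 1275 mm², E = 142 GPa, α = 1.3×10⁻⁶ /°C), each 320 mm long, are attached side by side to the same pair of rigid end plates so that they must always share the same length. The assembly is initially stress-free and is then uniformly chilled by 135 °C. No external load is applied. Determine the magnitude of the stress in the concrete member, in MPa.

The concrete has the larger α, so on cooling it would change length more than the invar if both were free. The rigid plates force a common final length, so the concrete is put into tension and the invar into compression, with equal and opposite forces P (no external load).
Compatibility of the two members (thermal + elastic change equal): (α₁ − α₂)ΔT = P·[1/(A₁E₁) + 1/(A₂E₂)].
|α₁ − α₂|·ΔT = 9.5×10⁻⁶ × 135 = 0.001282.
1/(A₁E₁) + 1/(A₂E₂) = 1/(1625×31×10³) + 1/(1275×142×10³) = 2.537×10⁻⁸ N⁻¹.
So P = 0.001282 / 2.537×10⁻⁸ = 50.54 kN.
σ_{concrete} = P/A₁ = 50540/1625 = 31.1 MPa, tensile.

σ ≈ 31.1 MPa (tensile)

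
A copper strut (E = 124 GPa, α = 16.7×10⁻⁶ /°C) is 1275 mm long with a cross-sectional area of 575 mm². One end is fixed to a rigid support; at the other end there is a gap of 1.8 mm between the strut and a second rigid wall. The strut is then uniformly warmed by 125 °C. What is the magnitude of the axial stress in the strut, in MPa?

Unrestrained expansion: δ_free = αΔT L = 16.7×10⁻⁶ × 125 × 1275 = 2.662 mm.
The gap closes (δ_free > 1.8 mm) and the wall then resists a further 2.662 − 1.8 = 0.8616 mm of expansion.
Compatibility: PL/(AE) = 0.8616 mm, so σ = P/A = E × (0.8616/1275) = 83.79 MPa.

σ ≈ 83.8 MPa (compressive)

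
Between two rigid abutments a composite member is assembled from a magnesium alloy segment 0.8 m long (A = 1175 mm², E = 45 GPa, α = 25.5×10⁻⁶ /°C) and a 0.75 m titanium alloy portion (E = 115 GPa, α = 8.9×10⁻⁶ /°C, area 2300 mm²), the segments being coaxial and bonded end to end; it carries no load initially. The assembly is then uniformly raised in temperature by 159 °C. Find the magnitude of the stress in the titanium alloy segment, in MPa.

If the supports were absent, the total length change would be Σ αᵢΔT Lᵢ = 25.5×10⁻⁶×159×800 + 8.9×10⁻⁶×159×750 = 4.305 mm.
The walls prevent any net length change, so an axial force P (same in every segment) develops. Compatibility: P · Σ Lᵢ/(AᵢEᵢ) = δ_free.
Σ Lᵢ/(AᵢEᵢ) = 800/(1175×45×10³) + 750/(2300×115×10³) = 1.797×10⁻⁵ mm/N.
So P = 4.305 / 1.797×10⁻⁵ = 239.6 kN, compressive.
σ_{titanium alloy} = P / A = 239600 / 2300 = 104.2 MPa.

σ ≈ 104 MPa (compressive)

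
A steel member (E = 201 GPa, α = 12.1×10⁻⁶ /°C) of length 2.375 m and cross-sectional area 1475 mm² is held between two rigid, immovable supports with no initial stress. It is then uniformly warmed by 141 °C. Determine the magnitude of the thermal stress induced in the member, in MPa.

σ ≈ 343 MPa (compressive)

The supports are rigid, so the total axial strain is zero. The restrained thermal strain is ε = αΔT = 12.1×10⁻⁶ × 141 = 1706.1×10⁻⁶.
The stress required to suppress this strain is σ = Eε = 201×10³ × 1706.1×10⁻⁶ = 342.9 MPa, compressive since the member is trying to expand.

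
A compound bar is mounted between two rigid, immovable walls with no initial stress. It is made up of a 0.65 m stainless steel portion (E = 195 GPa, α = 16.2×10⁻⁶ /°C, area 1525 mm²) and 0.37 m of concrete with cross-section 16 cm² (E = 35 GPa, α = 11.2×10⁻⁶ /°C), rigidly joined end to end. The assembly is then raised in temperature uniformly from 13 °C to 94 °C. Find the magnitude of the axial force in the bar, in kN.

P ≈ 135 kN (compressive)

If the supports were absent, the total length change would be Σ αᵢΔT Lᵢ = 16.2×10⁻⁶×81×650 + 11.2×10⁻⁶×81×370 = 1.189 mm.
Since the ends are fixed, an axial force P builds up, equal in every segment, with P · Σ Lᵢ/(AᵢEᵢ) = δ_free.
Σ Lᵢ/(AᵢEᵢ) = 650/(1525×195×10³) + 370/(1600×35×10³) = 8.793×10⁻⁶ mm/N.
Hence P = δ_free / Σ(L/AE) = 1.189/8.793×10⁻⁶ = 135.2 kN (compressive).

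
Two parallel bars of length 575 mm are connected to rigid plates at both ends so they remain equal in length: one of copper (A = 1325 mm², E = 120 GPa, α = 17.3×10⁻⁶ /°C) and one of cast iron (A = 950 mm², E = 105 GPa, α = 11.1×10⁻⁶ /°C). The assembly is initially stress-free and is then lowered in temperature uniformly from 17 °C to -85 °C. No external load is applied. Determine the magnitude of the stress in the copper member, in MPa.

σ ≈ 29.3 MPa (tensile)

Both members must finish at the same length. With the larger α, the copper tends to over-contract; the plates restrain it, putting the copper in tension and the cast iron in compression. With no external load the two internal forces are equal and opposite, magnitude P.
Compatibility of the two members (thermal + elastic change equal): (α₁ − α₂)ΔT = P·[1/(A₁E₁) + 1/(A₂E₂)].
|α₁ − α₂|·ΔT = 6.2×10⁻⁶ × 102 = 0.0006324.
1/(A₁E₁) + 1/(A₂E₂) = 1/(1325×120×10³) + 1/(950×105×10³) = 1.631×10⁻⁸ N⁻¹.
So P = 0.0006324 / 1.631×10⁻⁸ = 38.76 kN.
σ_{copper} = P/A₁ = 38760/1325 = 29.26 MPa, tensile.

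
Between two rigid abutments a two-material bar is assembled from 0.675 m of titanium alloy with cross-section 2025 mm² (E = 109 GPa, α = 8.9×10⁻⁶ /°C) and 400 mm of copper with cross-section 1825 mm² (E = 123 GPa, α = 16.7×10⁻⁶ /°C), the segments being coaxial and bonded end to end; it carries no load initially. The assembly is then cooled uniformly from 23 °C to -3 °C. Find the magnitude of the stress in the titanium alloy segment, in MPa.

σ ≈ 33.7 MPa (tensile)

Free thermal contraction of the whole bar: Σ αᵢΔT Lᵢ = 8.9×10⁻⁶×26×675 + 16.7×10⁻⁶×26×400 = 0.3299 mm.
The rigid supports impose zero overall length change; the single axial force P common to all segments must satisfy P Σ Lᵢ/(AᵢEᵢ) = δ_free.
Σ Lᵢ/(AᵢEᵢ) = 675/(2025×109×10³) + 400/(1825×123×10³) = 4.84×10⁻⁶ mm/N.
So P = 0.3299 / 4.84×10⁻⁶ = 68.16 kN, tensile.
σ_{titanium alloy} = P / A = 68160 / 2025 = 33.66 MPa.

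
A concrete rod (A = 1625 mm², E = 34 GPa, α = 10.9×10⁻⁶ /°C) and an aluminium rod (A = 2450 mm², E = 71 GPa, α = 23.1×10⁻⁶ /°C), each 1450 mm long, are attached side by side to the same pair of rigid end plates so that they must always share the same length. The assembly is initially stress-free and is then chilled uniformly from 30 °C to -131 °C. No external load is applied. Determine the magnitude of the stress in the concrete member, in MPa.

Both members must finish at the same length. With the larger α, the aluminium tends to over-contract; the plates restrain it, putting the aluminium in tension and the concrete in compression. With no external load the two internal forces are equal and opposite, magnitude P.
Equating the net (thermal + elastic) strains gives |α₁ − α₂|·ΔT = P·[1/(A₁E₁) + 1/(A₂E₂)].
|α₁ − α₂|·ΔT = 12.2×10⁻⁶ × 161 = 0.001964.
1/(A₁E₁) + 1/(A₂E₂) = 1/(1625×34×10³) + 1/(2450×71×10³) = 2.385×10⁻⁸ N⁻¹.
P = 0.001964 / 2.385×10⁻⁸ = 82360 N = 82.36 kN.
σ_{concrete} = P/A₁ = 82360/1625 = 50.68 MPa, compressive.

σ ≈ 50.7 MPa (compressive)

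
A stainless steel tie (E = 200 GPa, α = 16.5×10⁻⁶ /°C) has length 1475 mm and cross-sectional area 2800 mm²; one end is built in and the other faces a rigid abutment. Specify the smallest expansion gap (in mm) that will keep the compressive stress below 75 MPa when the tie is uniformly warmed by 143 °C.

With no wall the tie would lengthen by αΔT L = 16.5×10⁻⁶ × 143 × 1475 = 3.48 mm.
A stress of 75 MPa corresponds to the wall pushing the tie back by σL/E = 75×1475/(200×10³) = 0.5531 mm.
So the gap has to take up the difference, g_min = δ_free − σL/E = 3.48 − 0.5531 = 2.927 mm.

g ≈ 2.93 mm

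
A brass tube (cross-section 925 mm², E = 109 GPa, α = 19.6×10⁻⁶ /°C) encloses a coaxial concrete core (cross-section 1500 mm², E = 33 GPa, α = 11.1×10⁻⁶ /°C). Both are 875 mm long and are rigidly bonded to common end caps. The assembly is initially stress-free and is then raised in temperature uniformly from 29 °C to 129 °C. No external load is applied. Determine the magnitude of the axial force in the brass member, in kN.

P ≈ 28.2 kN (compressive in the brass)

Both members must finish at the same length. With the larger α, the brass tends to over-expand; the plates restrain it, putting the brass in compression and the concrete in tension. With no external load the two internal forces are equal and opposite, magnitude P.
Compatibility of the two members (thermal + elastic change equal): (α₁ − α₂)ΔT = P·[1/(A₁E₁) + 1/(A₂E₂)].
|α₁ − α₂|·ΔT = 8.5×10⁻⁶ × 100 = 0.00085.
1/(A₁E₁) + 1/(A₂E₂) = 1/(925×109×10³) + 1/(1500×33×10³) = 3.012×10⁻⁸ N⁻¹.
P = 0.00085 / 3.012×10⁻⁸ = 28220 N = 28.22 kN.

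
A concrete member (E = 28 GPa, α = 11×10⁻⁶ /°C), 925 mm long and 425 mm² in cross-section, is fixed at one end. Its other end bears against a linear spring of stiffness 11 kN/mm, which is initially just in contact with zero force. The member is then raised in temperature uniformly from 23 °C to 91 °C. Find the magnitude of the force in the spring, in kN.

P ≈ 4.1 kN

If the spring were absent the member would lengthen by αΔT L = 11×10⁻⁶ × 68 × 925 = 0.6919 mm.
Let P be the compressive force at the spring. The member shortens elastically by PL/(AE) and the spring compresses by P/k; together these equal δ_free.
So P = δ_free / [L/(AE) + 1/k] = 0.6919 / [ 925/(425×28×10³) + 1/(11×10³) ].
P = 0.6919 / 0.0001686 = 4103 N.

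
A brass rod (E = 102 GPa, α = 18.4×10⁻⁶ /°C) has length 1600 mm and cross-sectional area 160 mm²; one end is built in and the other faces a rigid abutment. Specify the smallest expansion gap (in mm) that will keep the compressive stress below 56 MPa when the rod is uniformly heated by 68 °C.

g ≈ 1.12 mm

With no wall the rod would lengthen by αΔT L = 18.4×10⁻⁶ × 68 × 1600 = 2.002 mm.
At the allowable stress the elastic shortening the wall may impose is σL/E = 56 × 1600 / (102×10³) = 0.8784 mm.
So the gap has to take up the difference, g_min = δ_free − σL/E = 2.002 − 0.8784 = 1.123 mm.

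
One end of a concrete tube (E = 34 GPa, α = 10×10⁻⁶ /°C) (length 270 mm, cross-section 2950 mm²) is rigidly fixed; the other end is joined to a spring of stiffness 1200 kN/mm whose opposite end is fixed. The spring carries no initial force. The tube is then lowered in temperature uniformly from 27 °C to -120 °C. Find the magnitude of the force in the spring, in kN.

Free thermal contraction: δ_free = αΔT L = 10×10⁻⁶ × 147 × 270 = 0.3969 mm.
With a force P in the spring, the elastic change of the tube is PL/(AE) and that of the spring is P/k; compatibility requires their sum to equal δ_free.
P [ L/(AE) + 1/k ] = δ_free → P [ 270/(2950×34×10³) + 1/(1200×10³) ] = 0.3969.
P = 0.3969 / 3.525×10⁻⁶ = 112600 N.

P ≈ 113 kN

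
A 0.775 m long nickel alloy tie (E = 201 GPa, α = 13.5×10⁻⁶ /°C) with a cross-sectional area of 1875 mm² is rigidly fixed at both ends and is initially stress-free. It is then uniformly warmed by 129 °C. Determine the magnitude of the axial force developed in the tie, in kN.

Full restraint means ε = 0, so the stress is σ = EαΔT = 201×10³ × 13.5×10⁻⁶ × 129 = 350 MPa.
Then P = σA = 350 × 1875 mm² = 656.3 kN, compressive.

P ≈ 656 kN (compressive)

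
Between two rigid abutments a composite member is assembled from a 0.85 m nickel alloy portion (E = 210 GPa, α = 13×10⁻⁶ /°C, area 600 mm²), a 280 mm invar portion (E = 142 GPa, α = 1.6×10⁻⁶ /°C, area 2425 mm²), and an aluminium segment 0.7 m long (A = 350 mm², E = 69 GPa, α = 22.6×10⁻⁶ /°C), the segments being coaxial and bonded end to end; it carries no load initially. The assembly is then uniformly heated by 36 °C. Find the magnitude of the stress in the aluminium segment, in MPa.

σ ≈ 76.9 MPa (compressive)

Free thermal expansion of the whole bar: Σ αᵢΔT Lᵢ = 13×10⁻⁶×36×850 + 1.6×10⁻⁶×36×280 + 22.6×10⁻⁶×36×700 = 0.9834 mm.
The rigid supports impose zero overall length change; the single axial force P common to all segments must satisfy P Σ Lᵢ/(AᵢEᵢ) = δ_free.
The series flexibility is Σ Lᵢ/(AᵢEᵢ) = 850/(600×210×10³) + 280/(2425×142×10³) + 700/(350×69×10³) = 3.654×10⁻⁵ mm/N.
Hence P = δ_free / Σ(L/AE) = 0.9834/3.654×10⁻⁵ = 26.91 kN (compressive).
σ_{aluminium} = P / A = 26910 / 350 = 76.89 MPa.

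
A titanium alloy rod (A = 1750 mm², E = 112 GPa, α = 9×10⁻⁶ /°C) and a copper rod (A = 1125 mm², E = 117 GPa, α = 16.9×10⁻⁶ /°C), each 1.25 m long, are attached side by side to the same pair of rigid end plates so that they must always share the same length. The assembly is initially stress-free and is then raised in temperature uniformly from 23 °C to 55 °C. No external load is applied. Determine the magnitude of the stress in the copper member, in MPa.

Equilibrium of a rigid end plate with no external load gives equal and opposite internal forces ±P in the two members. Since α_{copper} > α_{titanium alloy}, heating drives the copper into compression and the titanium alloy into tension.
Equating the net (thermal + elastic) strains gives |α₁ − α₂|·ΔT = P·[1/(A₁E₁) + 1/(A₂E₂)].
|α₁ − α₂|·ΔT = 7.9×10⁻⁶ × 32 = 0.0002528.
1/(A₁E₁) + 1/(A₂E₂) = 1/(1750×112×10³) + 1/(1125×117×10³) = 1.27×10⁻⁸ N⁻¹.
So P = 0.0002528 / 1.27×10⁻⁸ = 19.91 kN.
σ_{copper} = P/A₂ = 19910/1125 = 17.69 MPa, compressive.

σ ≈ 17.7 MPa (compressive)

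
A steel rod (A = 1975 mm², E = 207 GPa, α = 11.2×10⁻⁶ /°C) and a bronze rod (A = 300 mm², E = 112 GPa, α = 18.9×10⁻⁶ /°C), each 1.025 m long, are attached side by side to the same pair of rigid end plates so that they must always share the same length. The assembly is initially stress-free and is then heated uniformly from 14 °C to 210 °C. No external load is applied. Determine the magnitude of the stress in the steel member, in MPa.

Both members must finish at the same length. With the larger α, the bronze tends to over-expand; the plates restrain it, putting the bronze in compression and the steel in tension. With no external load the two internal forces are equal and opposite, magnitude P.
Setting the final lengths equal and cancelling L: (α₁ − α₂)ΔT = P/(A₁E₁) + P/(A₂E₂).
|α₁ − α₂|·ΔT = 7.7×10⁻⁶ × 196 = 0.001509.
1/(A₁E₁) + 1/(A₂E₂) = 1/(1975×207×10³) + 1/(300×112×10³) = 3.221×10⁻⁸ N⁻¹.
So P = 0.001509 / 3.221×10⁻⁸ = 46.86 kN.
σ_{steel} = P/A₁ = 46860/1975 = 23.73 MPa, tensile.

σ ≈ 23.7 MPa (tensile)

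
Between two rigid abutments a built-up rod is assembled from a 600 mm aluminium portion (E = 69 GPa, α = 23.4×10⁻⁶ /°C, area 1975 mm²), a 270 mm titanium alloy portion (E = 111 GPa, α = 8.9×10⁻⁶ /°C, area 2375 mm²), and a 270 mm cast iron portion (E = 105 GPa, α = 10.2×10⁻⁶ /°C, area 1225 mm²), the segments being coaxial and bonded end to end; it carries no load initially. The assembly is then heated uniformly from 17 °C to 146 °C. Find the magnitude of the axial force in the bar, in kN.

P ≈ 329 kN (compressive)

Free thermal expansion of the whole bar: Σ αᵢΔT Lᵢ = 23.4×10⁻⁶×129×600 + 8.9×10⁻⁶×129×270 + 10.2×10⁻⁶×129×270 = 2.476 mm.
Since the ends are fixed, an axial force P builds up, equal in every segment, with P · Σ Lᵢ/(AᵢEᵢ) = δ_free.
Σ Lᵢ/(AᵢEᵢ) = 600/(1975×69×10³) + 270/(2375×111×10³) + 270/(1225×105×10³) = 7.526×10⁻⁶ mm/N.
Hence P = δ_free / Σ(L/AE) = 2.476/7.526×10⁻⁶ = 329 kN (compressive).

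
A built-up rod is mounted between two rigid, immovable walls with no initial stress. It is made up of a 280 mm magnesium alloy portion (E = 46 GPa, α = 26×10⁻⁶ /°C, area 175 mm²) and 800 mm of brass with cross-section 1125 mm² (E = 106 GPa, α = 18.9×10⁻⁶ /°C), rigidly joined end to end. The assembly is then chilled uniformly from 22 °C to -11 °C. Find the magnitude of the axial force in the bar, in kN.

P ≈ 17.8 kN (tensile)

Free thermal contraction of the whole bar: Σ αᵢΔT Lᵢ = 26×10⁻⁶×33×280 + 18.9×10⁻⁶×33×800 = 0.7392 mm.
The rigid supports impose zero overall length change; the single axial force P common to all segments must satisfy P Σ Lᵢ/(AᵢEᵢ) = δ_free.
Σ Lᵢ/(AᵢEᵢ) = 280/(175×46×10³) + 800/(1125×106×10³) = 4.149×10⁻⁵ mm/N.
So P = 0.7392 / 4.149×10⁻⁵ = 17.82 kN, tensile.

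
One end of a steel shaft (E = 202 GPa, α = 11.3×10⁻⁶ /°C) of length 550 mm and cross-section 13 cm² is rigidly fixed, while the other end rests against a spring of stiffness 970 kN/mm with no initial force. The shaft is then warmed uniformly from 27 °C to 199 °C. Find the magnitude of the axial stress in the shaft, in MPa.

The unrestrained thermal change is αΔT L = 11.3×10⁻⁶ × 172 × 550 = 1.069 mm.
Let P be the compressive force at the spring. The shaft shortens elastically by PL/(AE) and the spring compresses by P/k; together these equal δ_free.
P [ L/(AE) + 1/k ] = δ_free → P [ 550/(1300×202×10³) + 1/(970×10³) ] = 1.069.
P = 1.069 / 3.125×10⁻⁶ = 342000 N.
σ = P/A = 342000/1300 = 263.1 MPa.

σ ≈ 263 MPa (compressive)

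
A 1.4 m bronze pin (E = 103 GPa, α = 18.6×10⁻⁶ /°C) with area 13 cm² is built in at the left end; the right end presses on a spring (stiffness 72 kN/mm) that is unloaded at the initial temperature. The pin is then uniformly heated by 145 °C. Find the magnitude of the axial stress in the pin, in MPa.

σ ≈ 119 MPa (compressive)

The unrestrained thermal change is αΔT L = 18.6×10⁻⁶ × 145 × 1400 = 3.776 mm.
With a force P in the spring, the elastic change of the pin is PL/(AE) and that of the spring is P/k; compatibility requires their sum to equal δ_free.
P [ L/(AE) + 1/k ] = δ_free → P [ 1400/(1300×103×10³) + 1/(72×10³) ] = 3.776.
P = 3.776 / 2.434×10⁻⁵ = 155100 N.
σ = P/A = 155100/1300 = 119.3 MPa.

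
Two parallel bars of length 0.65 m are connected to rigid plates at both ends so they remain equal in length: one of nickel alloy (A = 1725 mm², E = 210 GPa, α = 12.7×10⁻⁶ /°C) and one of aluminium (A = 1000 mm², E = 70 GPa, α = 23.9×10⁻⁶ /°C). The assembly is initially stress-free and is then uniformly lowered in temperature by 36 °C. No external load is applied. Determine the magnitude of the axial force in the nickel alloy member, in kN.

P ≈ 23.7 kN (compressive in the nickel alloy)

Both members must finish at the same length. With the larger α, the aluminium tends to over-contract; the plates restrain it, putting the aluminium in tension and the nickel alloy in compression. With no external load the two internal forces are equal and opposite, magnitude P.
Equating the net (thermal + elastic) strains gives |α₁ − α₂|·ΔT = P·[1/(A₁E₁) + 1/(A₂E₂)].
|α₁ − α₂|·ΔT = 11.2×10⁻⁶ × 36 = 0.0004032.
1/(A₁E₁) + 1/(A₂E₂) = 1/(1725×210×10³) + 1/(1000×70×10³) = 1.705×10⁻⁸ N⁻¹.
P = 0.0004032 / 1.705×10⁻⁸ = 23650 N = 23.65 kN.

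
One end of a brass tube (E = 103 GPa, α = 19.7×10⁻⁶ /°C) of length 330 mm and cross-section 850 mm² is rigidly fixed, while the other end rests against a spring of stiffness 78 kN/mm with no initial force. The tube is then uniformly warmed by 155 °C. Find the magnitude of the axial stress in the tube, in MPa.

The unrestrained thermal change is αΔT L = 19.7×10⁻⁶ × 155 × 330 = 1.008 mm.
With a force P in the spring, the elastic change of the tube is PL/(AE) and that of the spring is P/k; compatibility requires their sum to equal δ_free.
So P = δ_free / [L/(AE) + 1/k] = 1.008 / [ 330/(850×103×10³) + 1/(78×10³) ].
P = 1.008 / 1.659×10⁻⁵ = 60740 N.
σ = P/A = 60740/850 = 71.46 MPa.

σ ≈ 71.5 MPa (compressive)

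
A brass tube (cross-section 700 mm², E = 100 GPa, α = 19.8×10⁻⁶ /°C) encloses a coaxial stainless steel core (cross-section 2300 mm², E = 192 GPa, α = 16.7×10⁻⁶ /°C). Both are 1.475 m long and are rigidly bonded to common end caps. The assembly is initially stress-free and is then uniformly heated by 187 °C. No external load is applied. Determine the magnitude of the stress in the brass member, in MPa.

The brass has the larger α, so on heating it would change length more than the stainless steel if both were free. The rigid plates force a common final length, so the brass is put into compression and the stainless steel into tension, with equal and opposite forces P (no external load).
Compatibility of the two members (thermal + elastic change equal): (α₁ − α₂)ΔT = P·[1/(A₁E₁) + 1/(A₂E₂)].
|α₁ − α₂|·ΔT = 3.1×10⁻⁶ × 187 = 0.0005797.
1/(A₁E₁) + 1/(A₂E₂) = 1/(700×100×10³) + 1/(2300×192×10³) = 1.655×10⁻⁸ N⁻¹.
So P = 0.0005797 / 1.655×10⁻⁸ = 35.03 kN.
σ_{brass} = P/A₁ = 35030/700 = 50.04 MPa, compressive.

σ ≈ 50 MPa (compressive)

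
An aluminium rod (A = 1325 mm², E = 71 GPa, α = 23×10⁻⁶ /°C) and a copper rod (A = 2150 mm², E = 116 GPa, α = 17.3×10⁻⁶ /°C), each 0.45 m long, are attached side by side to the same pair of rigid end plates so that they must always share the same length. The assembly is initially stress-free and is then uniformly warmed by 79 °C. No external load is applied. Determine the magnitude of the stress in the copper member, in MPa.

σ ≈ 14.3 MPa (tensile)

Both members must finish at the same length. With the larger α, the aluminium tends to over-expand; the plates restrain it, putting the aluminium in compression and the copper in tension. With no external load the two internal forces are equal and opposite, magnitude P.
Setting the final lengths equal and cancelling L: (α₁ − α₂)ΔT = P/(A₁E₁) + P/(A₂E₂).
|α₁ − α₂|·ΔT = 5.7×10⁻⁶ × 79 = 0.0004503.
1/(A₁E₁) + 1/(A₂E₂) = 1/(1325×71×10³) + 1/(2150×116×10³) = 1.464×10⁻⁸ N⁻¹.
P = 0.0004503 / 1.464×10⁻⁸ = 30760 N = 30.76 kN.
σ_{copper} = P/A₂ = 30760/2150 = 14.31 MPa, tensile.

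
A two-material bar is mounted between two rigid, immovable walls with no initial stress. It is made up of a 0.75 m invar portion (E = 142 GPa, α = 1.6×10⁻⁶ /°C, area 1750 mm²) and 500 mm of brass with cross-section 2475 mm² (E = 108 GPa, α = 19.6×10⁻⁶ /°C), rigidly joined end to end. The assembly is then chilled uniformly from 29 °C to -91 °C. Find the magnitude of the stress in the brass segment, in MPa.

σ ≈ 109 MPa (tensile)

Free thermal contraction of the whole bar: Σ αᵢΔT Lᵢ = 1.6×10⁻⁶×120×750 + 19.6×10⁻⁶×120×500 = 1.32 mm.
Since the ends are fixed, an axial force P builds up, equal in every segment, with P · Σ Lᵢ/(AᵢEᵢ) = δ_free.
The series flexibility is Σ Lᵢ/(AᵢEᵢ) = 750/(1750×142×10³) + 500/(2475×108×10³) = 4.889×10⁻⁶ mm/N.
Hence P = δ_free / Σ(L/AE) = 1.32/4.889×10⁻⁶ = 270 kN (tensile).
σ_{brass} = P / A = 270000 / 2475 = 109.1 MPa.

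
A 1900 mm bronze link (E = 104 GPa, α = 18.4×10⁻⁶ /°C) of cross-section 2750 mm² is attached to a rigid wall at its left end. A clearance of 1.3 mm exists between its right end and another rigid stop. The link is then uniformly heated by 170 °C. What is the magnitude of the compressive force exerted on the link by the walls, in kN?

P ≈ 699 kN

If the wall were absent the link would grow by αΔT L = 18.4×10⁻⁶ × 170 × 1900 = 5.943 mm.
The gap closes (δ_free > 1.3 mm) and the wall then resists a further 5.943 − 1.3 = 4.643 mm of expansion.
So σ = E(δ_free − g)/L = 104×10³ × 4.643/1900 = 254.2 MPa.
P = σA = 254.2 × 2750 = 698.9 kN.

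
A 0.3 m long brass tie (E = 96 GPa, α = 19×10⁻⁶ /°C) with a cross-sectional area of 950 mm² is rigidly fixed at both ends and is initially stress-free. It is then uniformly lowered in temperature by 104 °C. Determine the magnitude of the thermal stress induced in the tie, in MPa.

σ ≈ 190 MPa (tensile)

Because both ends are immovable the net strain is zero, and the suppressed thermal strain is αΔT = 19×10⁻⁶ × 104 = 1976×10⁻⁶.
The stress required to suppress this strain is σ = Eε = 96×10³ × 1976×10⁻⁶ = 189.7 MPa, tensile since the tie is trying to contract.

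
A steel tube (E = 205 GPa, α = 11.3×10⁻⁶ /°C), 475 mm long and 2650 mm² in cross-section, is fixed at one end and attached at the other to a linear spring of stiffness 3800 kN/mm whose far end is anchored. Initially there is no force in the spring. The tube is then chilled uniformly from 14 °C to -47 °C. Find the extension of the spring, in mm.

δ ≈ 0.0757 mm

Free thermal contraction: δ_free = αΔT L = 11.3×10⁻⁶ × 61 × 475 = 0.3274 mm.
Let P be the tensile force in the spring. The tube extends elastically by PL/(AE) and the spring stretches by P/k; together these equal δ_free.
P [ L/(AE) + 1/k ] = δ_free → P [ 475/(2650×205×10³) + 1/(3800×10³) ] = 0.3274.
P = 0.3274 / 1.138×10⁻⁶ = 287800 N.
Spring extension = P/k = 287800/(3800×10³) = 0.07575 mm.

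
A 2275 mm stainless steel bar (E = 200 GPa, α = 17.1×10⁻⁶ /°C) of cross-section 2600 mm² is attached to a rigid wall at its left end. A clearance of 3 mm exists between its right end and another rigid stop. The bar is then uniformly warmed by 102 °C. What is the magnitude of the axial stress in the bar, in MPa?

Free thermal elongation = αΔT L = 17.1×10⁻⁶ × 102 × 2275 = 3.968 mm.
The gap closes (δ_free > 3 mm) and the wall then resists a further 3.968 − 3 = 0.9681 mm of expansion.
That suppressed elongation corresponds to σ = E·Δ/L = 200×10³ × 0.9681/2275 = 85.1 MPa.

σ ≈ 85.1 MPa (compressive)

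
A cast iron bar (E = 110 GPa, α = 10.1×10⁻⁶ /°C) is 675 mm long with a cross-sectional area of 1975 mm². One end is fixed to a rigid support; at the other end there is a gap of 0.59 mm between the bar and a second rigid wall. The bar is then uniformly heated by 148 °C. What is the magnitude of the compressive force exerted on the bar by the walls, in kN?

P ≈ 135 kN

If the wall were absent the bar would grow by αΔT L = 10.1×10⁻⁶ × 148 × 675 = 1.009 mm.
After closing the 0.59 mm clearance, 1.009 − 0.59 = 0.419 mm of expansion remains to be suppressed by the wall.
Compatibility: PL/(AE) = 0.419 mm, so σ = P/A = E × (0.419/675) = 68.28 MPa.
P = σA = 68.28 × 1975 = 134.9 kN.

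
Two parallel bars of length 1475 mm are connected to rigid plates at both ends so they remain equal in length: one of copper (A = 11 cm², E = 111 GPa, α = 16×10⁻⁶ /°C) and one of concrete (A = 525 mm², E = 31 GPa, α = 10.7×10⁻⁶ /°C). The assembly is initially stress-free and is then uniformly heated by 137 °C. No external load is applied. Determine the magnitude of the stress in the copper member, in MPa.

Both members must finish at the same length. With the larger α, the copper tends to over-expand; the plates restrain it, putting the copper in compression and the concrete in tension. With no external load the two internal forces are equal and opposite, magnitude P.
Compatibility of the two members (thermal + elastic change equal): (α₁ − α₂)ΔT = P·[1/(A₁E₁) + 1/(A₂E₂)].
|α₁ − α₂|·ΔT = 5.3×10⁻⁶ × 137 = 0.0007261.
1/(A₁E₁) + 1/(A₂E₂) = 1/(1100×111×10³) + 1/(525×31×10³) = 6.963×10⁻⁸ N⁻¹.
P = 0.0007261 / 6.963×10⁻⁸ = 10430 N = 10.43 kN.
σ_{copper} = P/A₁ = 10430/1100 = 9.479 MPa, compressive.

σ ≈ 9.48 MPa (compressive)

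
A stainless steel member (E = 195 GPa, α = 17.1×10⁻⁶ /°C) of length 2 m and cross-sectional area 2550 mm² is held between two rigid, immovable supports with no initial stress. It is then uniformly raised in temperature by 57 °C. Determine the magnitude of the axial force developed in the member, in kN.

With zero net strain, σ = E·αΔT = 195 GPa × 17.1×10⁻⁶ × 57 = 190.1 MPa.
Axial force P = σA = 190.1 × 2550 = 484700 N = 484.7 kN, compressive.

P ≈ 485 kN (compressive)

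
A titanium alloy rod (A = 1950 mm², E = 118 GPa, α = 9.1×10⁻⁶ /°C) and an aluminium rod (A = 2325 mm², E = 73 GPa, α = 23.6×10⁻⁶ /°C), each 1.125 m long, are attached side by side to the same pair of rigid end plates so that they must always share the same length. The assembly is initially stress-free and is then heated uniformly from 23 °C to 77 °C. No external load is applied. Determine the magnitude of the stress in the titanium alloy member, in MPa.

σ ≈ 39.2 MPa (tensile)

Both members must finish at the same length. With the larger α, the aluminium tends to over-expand; the plates restrain it, putting the aluminium in compression and the titanium alloy in tension. With no external load the two internal forces are equal and opposite, magnitude P.
Equating the net (thermal + elastic) strains gives |α₁ − α₂|·ΔT = P·[1/(A₁E₁) + 1/(A₂E₂)].
|α₁ − α₂|·ΔT = 14.5×10⁻⁶ × 54 = 0.000783.
1/(A₁E₁) + 1/(A₂E₂) = 1/(1950×118×10³) + 1/(2325×73×10³) = 1.024×10⁻⁸ N⁻¹.
P = 0.000783 / 1.024×10⁻⁸ = 76480 N = 76.48 kN.
σ_{titanium alloy} = P/A₁ = 76480/1950 = 39.22 MPa, tensile.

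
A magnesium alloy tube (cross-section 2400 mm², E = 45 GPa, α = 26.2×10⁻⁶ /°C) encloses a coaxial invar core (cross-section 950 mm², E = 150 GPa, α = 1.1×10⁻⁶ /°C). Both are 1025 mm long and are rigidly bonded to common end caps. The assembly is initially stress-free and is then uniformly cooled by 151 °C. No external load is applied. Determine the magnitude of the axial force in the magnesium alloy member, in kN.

Equilibrium of a rigid end plate with no external load gives equal and opposite internal forces ±P in the two members. Since α_{magnesium alloy} > α_{invar}, cooling drives the magnesium alloy into tension and the invar into compression.
Compatibility of the two members (thermal + elastic change equal): (α₁ − α₂)ΔT = P·[1/(A₁E₁) + 1/(A₂E₂)].
|α₁ − α₂|·ΔT = 25.1×10⁻⁶ × 151 = 0.00379.
1/(A₁E₁) + 1/(A₂E₂) = 1/(2400×45×10³) + 1/(950×150×10³) = 1.628×10⁻⁸ N⁻¹.
So P = 0.00379 / 1.628×10⁻⁸ = 232.9 kN.

P ≈ 233 kN (tensile in the magnesium alloy)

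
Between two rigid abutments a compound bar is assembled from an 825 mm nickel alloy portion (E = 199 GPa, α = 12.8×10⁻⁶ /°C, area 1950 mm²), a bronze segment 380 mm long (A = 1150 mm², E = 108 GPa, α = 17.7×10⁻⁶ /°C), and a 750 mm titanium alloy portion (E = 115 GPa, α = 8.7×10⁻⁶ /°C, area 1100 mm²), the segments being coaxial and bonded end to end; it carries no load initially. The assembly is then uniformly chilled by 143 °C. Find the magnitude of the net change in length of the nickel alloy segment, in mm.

|ΔL| ≈ 0.859 mm

Free thermal contraction of the whole bar: Σ αᵢΔT Lᵢ = 12.8×10⁻⁶×143×825 + 17.7×10⁻⁶×143×380 + 8.7×10⁻⁶×143×750 = 3.405 mm.
The rigid supports impose zero overall length change; the single axial force P common to all segments must satisfy P Σ Lᵢ/(AᵢEᵢ) = δ_free.
The series flexibility is Σ Lᵢ/(AᵢEᵢ) = 825/(1950×199×10³) + 380/(1150×108×10³) + 750/(1100×115×10³) = 1.111×10⁻⁵ mm/N.
P = 3.405 / 1.111×10⁻⁵ = 306400 N = 306.4 kN, tensile.
For the nickel alloy segment, free thermal change = 12.8×10⁻⁶×143×825 = 1.51 mm and elastic change from P = 306400×825/(1950×199×10³) = 0.6513 mm; these oppose, so the net change is 0.859 mm (segment shortens).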